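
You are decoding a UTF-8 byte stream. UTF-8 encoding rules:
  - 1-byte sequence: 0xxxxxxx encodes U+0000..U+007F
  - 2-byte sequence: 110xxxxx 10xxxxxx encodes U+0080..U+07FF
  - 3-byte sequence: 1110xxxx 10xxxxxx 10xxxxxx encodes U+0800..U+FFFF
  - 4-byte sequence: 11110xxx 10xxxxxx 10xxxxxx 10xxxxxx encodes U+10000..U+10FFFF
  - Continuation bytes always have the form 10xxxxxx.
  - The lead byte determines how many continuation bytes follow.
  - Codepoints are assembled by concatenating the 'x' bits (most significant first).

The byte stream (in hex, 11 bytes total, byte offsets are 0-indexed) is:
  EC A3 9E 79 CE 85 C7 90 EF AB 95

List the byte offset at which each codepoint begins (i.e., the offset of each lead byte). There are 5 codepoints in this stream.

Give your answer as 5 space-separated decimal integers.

Answer: 0 3 4 6 8

Derivation:
Byte[0]=EC: 3-byte lead, need 2 cont bytes. acc=0xC
Byte[1]=A3: continuation. acc=(acc<<6)|0x23=0x323
Byte[2]=9E: continuation. acc=(acc<<6)|0x1E=0xC8DE
Completed: cp=U+C8DE (starts at byte 0)
Byte[3]=79: 1-byte ASCII. cp=U+0079
Byte[4]=CE: 2-byte lead, need 1 cont bytes. acc=0xE
Byte[5]=85: continuation. acc=(acc<<6)|0x05=0x385
Completed: cp=U+0385 (starts at byte 4)
Byte[6]=C7: 2-byte lead, need 1 cont bytes. acc=0x7
Byte[7]=90: continuation. acc=(acc<<6)|0x10=0x1D0
Completed: cp=U+01D0 (starts at byte 6)
Byte[8]=EF: 3-byte lead, need 2 cont bytes. acc=0xF
Byte[9]=AB: continuation. acc=(acc<<6)|0x2B=0x3EB
Byte[10]=95: continuation. acc=(acc<<6)|0x15=0xFAD5
Completed: cp=U+FAD5 (starts at byte 8)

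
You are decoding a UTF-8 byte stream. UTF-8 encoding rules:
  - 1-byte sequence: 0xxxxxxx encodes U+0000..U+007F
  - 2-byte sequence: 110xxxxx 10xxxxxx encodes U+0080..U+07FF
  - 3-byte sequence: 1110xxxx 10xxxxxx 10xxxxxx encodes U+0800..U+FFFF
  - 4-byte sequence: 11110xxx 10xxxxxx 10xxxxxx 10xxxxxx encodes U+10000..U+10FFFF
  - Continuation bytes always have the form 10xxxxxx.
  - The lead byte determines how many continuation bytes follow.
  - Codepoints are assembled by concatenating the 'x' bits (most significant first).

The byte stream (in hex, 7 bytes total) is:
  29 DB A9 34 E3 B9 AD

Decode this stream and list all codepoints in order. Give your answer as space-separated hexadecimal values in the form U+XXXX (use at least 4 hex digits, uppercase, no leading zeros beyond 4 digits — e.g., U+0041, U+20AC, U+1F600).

Byte[0]=29: 1-byte ASCII. cp=U+0029
Byte[1]=DB: 2-byte lead, need 1 cont bytes. acc=0x1B
Byte[2]=A9: continuation. acc=(acc<<6)|0x29=0x6E9
Completed: cp=U+06E9 (starts at byte 1)
Byte[3]=34: 1-byte ASCII. cp=U+0034
Byte[4]=E3: 3-byte lead, need 2 cont bytes. acc=0x3
Byte[5]=B9: continuation. acc=(acc<<6)|0x39=0xF9
Byte[6]=AD: continuation. acc=(acc<<6)|0x2D=0x3E6D
Completed: cp=U+3E6D (starts at byte 4)

Answer: U+0029 U+06E9 U+0034 U+3E6D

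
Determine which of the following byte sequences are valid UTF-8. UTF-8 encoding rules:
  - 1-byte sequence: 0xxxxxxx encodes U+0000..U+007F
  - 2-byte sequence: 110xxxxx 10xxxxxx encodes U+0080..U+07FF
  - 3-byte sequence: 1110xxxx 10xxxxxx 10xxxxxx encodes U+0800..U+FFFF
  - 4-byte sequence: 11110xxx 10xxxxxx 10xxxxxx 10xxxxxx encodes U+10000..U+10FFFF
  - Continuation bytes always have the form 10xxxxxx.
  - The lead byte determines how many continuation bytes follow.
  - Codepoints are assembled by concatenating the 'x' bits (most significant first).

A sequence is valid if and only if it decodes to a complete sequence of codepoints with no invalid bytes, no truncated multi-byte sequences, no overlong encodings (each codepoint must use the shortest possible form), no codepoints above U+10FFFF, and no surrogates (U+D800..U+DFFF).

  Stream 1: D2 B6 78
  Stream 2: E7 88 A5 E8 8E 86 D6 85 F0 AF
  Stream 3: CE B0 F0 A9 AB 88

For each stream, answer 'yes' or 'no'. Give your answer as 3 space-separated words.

Answer: yes no yes

Derivation:
Stream 1: decodes cleanly. VALID
Stream 2: error at byte offset 10. INVALID
Stream 3: decodes cleanly. VALID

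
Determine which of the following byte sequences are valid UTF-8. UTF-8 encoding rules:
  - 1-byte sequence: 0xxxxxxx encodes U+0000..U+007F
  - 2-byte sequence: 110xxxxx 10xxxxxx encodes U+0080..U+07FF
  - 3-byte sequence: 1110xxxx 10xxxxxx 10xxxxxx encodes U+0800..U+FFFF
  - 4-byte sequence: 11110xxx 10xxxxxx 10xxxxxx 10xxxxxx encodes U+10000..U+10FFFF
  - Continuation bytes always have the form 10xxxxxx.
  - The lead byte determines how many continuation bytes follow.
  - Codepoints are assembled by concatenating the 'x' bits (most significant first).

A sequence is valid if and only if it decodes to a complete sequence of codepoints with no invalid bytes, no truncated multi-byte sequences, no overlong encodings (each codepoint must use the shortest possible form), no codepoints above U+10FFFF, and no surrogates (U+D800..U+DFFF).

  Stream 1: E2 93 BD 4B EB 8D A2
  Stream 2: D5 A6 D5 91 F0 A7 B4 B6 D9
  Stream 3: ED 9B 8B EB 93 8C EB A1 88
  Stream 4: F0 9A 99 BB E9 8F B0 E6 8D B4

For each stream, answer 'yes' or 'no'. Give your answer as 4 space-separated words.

Answer: yes no yes yes

Derivation:
Stream 1: decodes cleanly. VALID
Stream 2: error at byte offset 9. INVALID
Stream 3: decodes cleanly. VALID
Stream 4: decodes cleanly. VALID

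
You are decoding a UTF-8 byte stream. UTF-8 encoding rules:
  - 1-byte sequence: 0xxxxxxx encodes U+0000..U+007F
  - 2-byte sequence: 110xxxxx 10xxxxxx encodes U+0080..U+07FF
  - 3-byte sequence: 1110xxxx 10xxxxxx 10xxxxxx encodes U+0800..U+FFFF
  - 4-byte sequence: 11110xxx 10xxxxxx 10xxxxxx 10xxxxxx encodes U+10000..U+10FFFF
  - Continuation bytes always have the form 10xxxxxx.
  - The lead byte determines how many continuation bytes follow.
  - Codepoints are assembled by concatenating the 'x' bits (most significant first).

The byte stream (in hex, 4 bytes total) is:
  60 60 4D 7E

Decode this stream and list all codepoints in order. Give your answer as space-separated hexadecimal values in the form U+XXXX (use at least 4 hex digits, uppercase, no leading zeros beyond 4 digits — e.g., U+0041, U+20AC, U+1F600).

Answer: U+0060 U+0060 U+004D U+007E

Derivation:
Byte[0]=60: 1-byte ASCII. cp=U+0060
Byte[1]=60: 1-byte ASCII. cp=U+0060
Byte[2]=4D: 1-byte ASCII. cp=U+004D
Byte[3]=7E: 1-byte ASCII. cp=U+007E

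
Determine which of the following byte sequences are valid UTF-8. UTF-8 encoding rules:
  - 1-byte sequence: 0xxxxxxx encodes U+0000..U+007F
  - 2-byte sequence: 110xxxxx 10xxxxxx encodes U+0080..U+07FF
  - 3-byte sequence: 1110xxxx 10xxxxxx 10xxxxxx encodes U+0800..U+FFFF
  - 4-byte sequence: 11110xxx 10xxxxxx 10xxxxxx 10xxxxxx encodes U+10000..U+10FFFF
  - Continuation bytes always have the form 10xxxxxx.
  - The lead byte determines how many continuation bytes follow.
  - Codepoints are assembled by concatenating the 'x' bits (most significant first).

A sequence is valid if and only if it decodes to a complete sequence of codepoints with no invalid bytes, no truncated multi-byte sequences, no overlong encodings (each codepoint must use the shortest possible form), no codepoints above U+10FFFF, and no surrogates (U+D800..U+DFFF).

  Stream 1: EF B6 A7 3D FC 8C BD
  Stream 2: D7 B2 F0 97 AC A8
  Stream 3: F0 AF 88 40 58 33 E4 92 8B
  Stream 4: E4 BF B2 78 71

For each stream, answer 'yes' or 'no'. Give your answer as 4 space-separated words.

Answer: no yes no yes

Derivation:
Stream 1: error at byte offset 4. INVALID
Stream 2: decodes cleanly. VALID
Stream 3: error at byte offset 3. INVALID
Stream 4: decodes cleanly. VALID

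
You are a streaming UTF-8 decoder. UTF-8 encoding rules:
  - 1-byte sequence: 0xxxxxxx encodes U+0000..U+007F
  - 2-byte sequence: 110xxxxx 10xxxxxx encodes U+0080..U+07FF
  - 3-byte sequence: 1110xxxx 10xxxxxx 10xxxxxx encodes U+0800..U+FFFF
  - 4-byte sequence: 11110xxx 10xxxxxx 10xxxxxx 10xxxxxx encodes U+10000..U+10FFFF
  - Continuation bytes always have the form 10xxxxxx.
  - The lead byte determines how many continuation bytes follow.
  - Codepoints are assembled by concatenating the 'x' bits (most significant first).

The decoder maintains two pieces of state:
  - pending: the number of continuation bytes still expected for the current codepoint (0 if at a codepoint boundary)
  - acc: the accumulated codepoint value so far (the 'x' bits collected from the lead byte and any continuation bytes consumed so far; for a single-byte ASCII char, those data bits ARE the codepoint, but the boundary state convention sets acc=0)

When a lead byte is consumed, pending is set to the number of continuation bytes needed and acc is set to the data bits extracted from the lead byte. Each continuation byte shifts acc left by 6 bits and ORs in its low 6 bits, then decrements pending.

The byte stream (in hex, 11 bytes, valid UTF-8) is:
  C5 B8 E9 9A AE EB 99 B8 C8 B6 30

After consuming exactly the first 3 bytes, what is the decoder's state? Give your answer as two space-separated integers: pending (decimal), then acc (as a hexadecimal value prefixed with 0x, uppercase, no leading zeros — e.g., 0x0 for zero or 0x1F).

Answer: 2 0x9

Derivation:
Byte[0]=C5: 2-byte lead. pending=1, acc=0x5
Byte[1]=B8: continuation. acc=(acc<<6)|0x38=0x178, pending=0
Byte[2]=E9: 3-byte lead. pending=2, acc=0x9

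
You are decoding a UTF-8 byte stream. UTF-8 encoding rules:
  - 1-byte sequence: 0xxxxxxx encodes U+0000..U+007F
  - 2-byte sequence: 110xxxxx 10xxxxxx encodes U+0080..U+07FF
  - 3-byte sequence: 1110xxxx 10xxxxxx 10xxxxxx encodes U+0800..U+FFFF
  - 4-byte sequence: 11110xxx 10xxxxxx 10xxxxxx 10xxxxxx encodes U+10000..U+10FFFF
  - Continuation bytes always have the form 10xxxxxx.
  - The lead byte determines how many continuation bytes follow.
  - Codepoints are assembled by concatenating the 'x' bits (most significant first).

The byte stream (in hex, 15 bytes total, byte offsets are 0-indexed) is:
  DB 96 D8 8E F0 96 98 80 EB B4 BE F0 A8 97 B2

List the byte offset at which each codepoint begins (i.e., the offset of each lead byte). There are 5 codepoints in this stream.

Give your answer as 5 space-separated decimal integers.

Answer: 0 2 4 8 11

Derivation:
Byte[0]=DB: 2-byte lead, need 1 cont bytes. acc=0x1B
Byte[1]=96: continuation. acc=(acc<<6)|0x16=0x6D6
Completed: cp=U+06D6 (starts at byte 0)
Byte[2]=D8: 2-byte lead, need 1 cont bytes. acc=0x18
Byte[3]=8E: continuation. acc=(acc<<6)|0x0E=0x60E
Completed: cp=U+060E (starts at byte 2)
Byte[4]=F0: 4-byte lead, need 3 cont bytes. acc=0x0
Byte[5]=96: continuation. acc=(acc<<6)|0x16=0x16
Byte[6]=98: continuation. acc=(acc<<6)|0x18=0x598
Byte[7]=80: continuation. acc=(acc<<6)|0x00=0x16600
Completed: cp=U+16600 (starts at byte 4)
Byte[8]=EB: 3-byte lead, need 2 cont bytes. acc=0xB
Byte[9]=B4: continuation. acc=(acc<<6)|0x34=0x2F4
Byte[10]=BE: continuation. acc=(acc<<6)|0x3E=0xBD3E
Completed: cp=U+BD3E (starts at byte 8)
Byte[11]=F0: 4-byte lead, need 3 cont bytes. acc=0x0
Byte[12]=A8: continuation. acc=(acc<<6)|0x28=0x28
Byte[13]=97: continuation. acc=(acc<<6)|0x17=0xA17
Byte[14]=B2: continuation. acc=(acc<<6)|0x32=0x285F2
Completed: cp=U+285F2 (starts at byte 11)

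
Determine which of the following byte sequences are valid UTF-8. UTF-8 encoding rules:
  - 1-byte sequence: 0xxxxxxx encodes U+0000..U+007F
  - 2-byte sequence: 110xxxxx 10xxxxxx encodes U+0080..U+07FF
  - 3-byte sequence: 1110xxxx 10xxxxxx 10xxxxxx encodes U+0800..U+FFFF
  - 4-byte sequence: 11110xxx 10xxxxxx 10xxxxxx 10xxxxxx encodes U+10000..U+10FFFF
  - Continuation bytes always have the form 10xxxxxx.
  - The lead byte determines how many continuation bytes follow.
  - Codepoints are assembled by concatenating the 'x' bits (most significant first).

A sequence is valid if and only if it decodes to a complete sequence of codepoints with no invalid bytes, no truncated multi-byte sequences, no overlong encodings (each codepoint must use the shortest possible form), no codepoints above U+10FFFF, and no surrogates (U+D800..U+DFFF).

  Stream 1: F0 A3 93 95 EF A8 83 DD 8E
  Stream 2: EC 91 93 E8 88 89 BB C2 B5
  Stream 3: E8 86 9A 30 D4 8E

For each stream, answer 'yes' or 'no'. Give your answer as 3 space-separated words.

Stream 1: decodes cleanly. VALID
Stream 2: error at byte offset 6. INVALID
Stream 3: decodes cleanly. VALID

Answer: yes no yes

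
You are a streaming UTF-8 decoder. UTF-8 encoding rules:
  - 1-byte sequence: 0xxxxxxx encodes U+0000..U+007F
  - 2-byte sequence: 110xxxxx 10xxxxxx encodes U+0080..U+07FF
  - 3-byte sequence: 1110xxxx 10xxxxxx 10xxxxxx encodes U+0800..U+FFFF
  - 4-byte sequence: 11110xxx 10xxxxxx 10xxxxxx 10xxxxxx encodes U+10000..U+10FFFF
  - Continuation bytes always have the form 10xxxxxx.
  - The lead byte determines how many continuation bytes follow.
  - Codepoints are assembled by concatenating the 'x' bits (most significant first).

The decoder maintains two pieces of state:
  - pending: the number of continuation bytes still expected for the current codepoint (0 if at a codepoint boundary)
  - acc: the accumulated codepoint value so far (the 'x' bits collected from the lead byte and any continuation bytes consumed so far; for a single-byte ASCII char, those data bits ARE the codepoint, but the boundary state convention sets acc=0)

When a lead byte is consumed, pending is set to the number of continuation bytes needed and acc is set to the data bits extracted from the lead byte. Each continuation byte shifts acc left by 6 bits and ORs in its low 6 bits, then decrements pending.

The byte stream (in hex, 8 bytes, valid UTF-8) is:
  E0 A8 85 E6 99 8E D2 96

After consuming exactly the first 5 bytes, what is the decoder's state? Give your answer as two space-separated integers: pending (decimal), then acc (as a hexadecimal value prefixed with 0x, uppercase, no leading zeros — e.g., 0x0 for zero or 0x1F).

Byte[0]=E0: 3-byte lead. pending=2, acc=0x0
Byte[1]=A8: continuation. acc=(acc<<6)|0x28=0x28, pending=1
Byte[2]=85: continuation. acc=(acc<<6)|0x05=0xA05, pending=0
Byte[3]=E6: 3-byte lead. pending=2, acc=0x6
Byte[4]=99: continuation. acc=(acc<<6)|0x19=0x199, pending=1

Answer: 1 0x199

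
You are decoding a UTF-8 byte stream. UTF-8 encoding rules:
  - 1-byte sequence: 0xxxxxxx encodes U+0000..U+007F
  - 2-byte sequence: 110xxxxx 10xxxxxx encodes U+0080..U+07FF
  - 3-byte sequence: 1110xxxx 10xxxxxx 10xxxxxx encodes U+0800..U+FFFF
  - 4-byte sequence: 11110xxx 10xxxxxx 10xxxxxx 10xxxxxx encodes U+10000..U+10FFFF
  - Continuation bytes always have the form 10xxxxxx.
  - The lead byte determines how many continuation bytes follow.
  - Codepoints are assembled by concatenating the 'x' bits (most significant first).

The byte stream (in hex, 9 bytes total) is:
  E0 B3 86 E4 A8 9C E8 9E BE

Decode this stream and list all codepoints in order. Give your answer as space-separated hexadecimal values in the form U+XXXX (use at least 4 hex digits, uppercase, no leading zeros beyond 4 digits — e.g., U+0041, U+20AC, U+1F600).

Byte[0]=E0: 3-byte lead, need 2 cont bytes. acc=0x0
Byte[1]=B3: continuation. acc=(acc<<6)|0x33=0x33
Byte[2]=86: continuation. acc=(acc<<6)|0x06=0xCC6
Completed: cp=U+0CC6 (starts at byte 0)
Byte[3]=E4: 3-byte lead, need 2 cont bytes. acc=0x4
Byte[4]=A8: continuation. acc=(acc<<6)|0x28=0x128
Byte[5]=9C: continuation. acc=(acc<<6)|0x1C=0x4A1C
Completed: cp=U+4A1C (starts at byte 3)
Byte[6]=E8: 3-byte lead, need 2 cont bytes. acc=0x8
Byte[7]=9E: continuation. acc=(acc<<6)|0x1E=0x21E
Byte[8]=BE: continuation. acc=(acc<<6)|0x3E=0x87BE
Completed: cp=U+87BE (starts at byte 6)

Answer: U+0CC6 U+4A1C U+87BE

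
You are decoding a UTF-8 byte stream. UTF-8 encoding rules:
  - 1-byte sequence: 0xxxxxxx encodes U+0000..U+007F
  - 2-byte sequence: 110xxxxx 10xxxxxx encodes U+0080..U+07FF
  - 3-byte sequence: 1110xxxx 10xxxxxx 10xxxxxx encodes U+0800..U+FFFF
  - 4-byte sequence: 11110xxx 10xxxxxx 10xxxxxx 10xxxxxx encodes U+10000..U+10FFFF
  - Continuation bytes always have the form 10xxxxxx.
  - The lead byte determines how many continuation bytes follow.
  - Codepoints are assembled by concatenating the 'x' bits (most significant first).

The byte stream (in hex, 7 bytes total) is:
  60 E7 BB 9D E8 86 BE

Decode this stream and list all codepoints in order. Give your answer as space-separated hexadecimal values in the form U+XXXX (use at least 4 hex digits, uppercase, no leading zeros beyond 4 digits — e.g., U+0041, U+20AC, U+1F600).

Byte[0]=60: 1-byte ASCII. cp=U+0060
Byte[1]=E7: 3-byte lead, need 2 cont bytes. acc=0x7
Byte[2]=BB: continuation. acc=(acc<<6)|0x3B=0x1FB
Byte[3]=9D: continuation. acc=(acc<<6)|0x1D=0x7EDD
Completed: cp=U+7EDD (starts at byte 1)
Byte[4]=E8: 3-byte lead, need 2 cont bytes. acc=0x8
Byte[5]=86: continuation. acc=(acc<<6)|0x06=0x206
Byte[6]=BE: continuation. acc=(acc<<6)|0x3E=0x81BE
Completed: cp=U+81BE (starts at byte 4)

Answer: U+0060 U+7EDD U+81BE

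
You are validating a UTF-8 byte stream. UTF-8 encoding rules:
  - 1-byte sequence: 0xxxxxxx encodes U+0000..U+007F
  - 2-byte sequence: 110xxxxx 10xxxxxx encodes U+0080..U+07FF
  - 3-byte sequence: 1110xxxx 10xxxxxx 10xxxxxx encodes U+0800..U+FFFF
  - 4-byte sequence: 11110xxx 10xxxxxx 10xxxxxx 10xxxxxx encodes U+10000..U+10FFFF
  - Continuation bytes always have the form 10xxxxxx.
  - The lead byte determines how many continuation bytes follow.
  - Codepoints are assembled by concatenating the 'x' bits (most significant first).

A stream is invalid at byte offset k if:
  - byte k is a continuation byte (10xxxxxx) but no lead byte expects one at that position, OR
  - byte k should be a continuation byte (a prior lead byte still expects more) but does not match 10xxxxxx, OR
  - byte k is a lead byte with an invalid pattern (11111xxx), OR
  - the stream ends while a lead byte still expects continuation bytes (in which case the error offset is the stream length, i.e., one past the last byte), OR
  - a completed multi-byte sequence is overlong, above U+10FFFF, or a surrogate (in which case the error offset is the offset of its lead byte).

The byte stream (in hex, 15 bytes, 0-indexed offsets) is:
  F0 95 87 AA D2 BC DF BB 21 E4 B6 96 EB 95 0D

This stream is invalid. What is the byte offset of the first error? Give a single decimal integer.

Answer: 14

Derivation:
Byte[0]=F0: 4-byte lead, need 3 cont bytes. acc=0x0
Byte[1]=95: continuation. acc=(acc<<6)|0x15=0x15
Byte[2]=87: continuation. acc=(acc<<6)|0x07=0x547
Byte[3]=AA: continuation. acc=(acc<<6)|0x2A=0x151EA
Completed: cp=U+151EA (starts at byte 0)
Byte[4]=D2: 2-byte lead, need 1 cont bytes. acc=0x12
Byte[5]=BC: continuation. acc=(acc<<6)|0x3C=0x4BC
Completed: cp=U+04BC (starts at byte 4)
Byte[6]=DF: 2-byte lead, need 1 cont bytes. acc=0x1F
Byte[7]=BB: continuation. acc=(acc<<6)|0x3B=0x7FB
Completed: cp=U+07FB (starts at byte 6)
Byte[8]=21: 1-byte ASCII. cp=U+0021
Byte[9]=E4: 3-byte lead, need 2 cont bytes. acc=0x4
Byte[10]=B6: continuation. acc=(acc<<6)|0x36=0x136
Byte[11]=96: continuation. acc=(acc<<6)|0x16=0x4D96
Completed: cp=U+4D96 (starts at byte 9)
Byte[12]=EB: 3-byte lead, need 2 cont bytes. acc=0xB
Byte[13]=95: continuation. acc=(acc<<6)|0x15=0x2D5
Byte[14]=0D: expected 10xxxxxx continuation. INVALID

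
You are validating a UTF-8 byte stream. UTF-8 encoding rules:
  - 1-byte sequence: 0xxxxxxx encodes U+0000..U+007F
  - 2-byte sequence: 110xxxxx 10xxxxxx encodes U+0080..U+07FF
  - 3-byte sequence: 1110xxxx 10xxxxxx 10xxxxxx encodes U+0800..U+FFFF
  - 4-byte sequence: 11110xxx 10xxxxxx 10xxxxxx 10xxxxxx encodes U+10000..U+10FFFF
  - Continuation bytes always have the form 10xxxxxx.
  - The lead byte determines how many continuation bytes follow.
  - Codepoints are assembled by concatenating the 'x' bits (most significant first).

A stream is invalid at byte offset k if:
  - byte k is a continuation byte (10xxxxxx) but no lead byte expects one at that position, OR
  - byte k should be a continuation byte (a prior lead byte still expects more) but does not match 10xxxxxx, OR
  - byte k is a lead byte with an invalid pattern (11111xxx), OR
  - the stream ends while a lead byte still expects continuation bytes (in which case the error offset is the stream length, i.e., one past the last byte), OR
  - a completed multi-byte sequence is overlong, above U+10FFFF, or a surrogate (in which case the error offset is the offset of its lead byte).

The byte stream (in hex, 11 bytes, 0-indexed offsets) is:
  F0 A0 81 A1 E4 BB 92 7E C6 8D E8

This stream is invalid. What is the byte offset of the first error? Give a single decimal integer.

Answer: 11

Derivation:
Byte[0]=F0: 4-byte lead, need 3 cont bytes. acc=0x0
Byte[1]=A0: continuation. acc=(acc<<6)|0x20=0x20
Byte[2]=81: continuation. acc=(acc<<6)|0x01=0x801
Byte[3]=A1: continuation. acc=(acc<<6)|0x21=0x20061
Completed: cp=U+20061 (starts at byte 0)
Byte[4]=E4: 3-byte lead, need 2 cont bytes. acc=0x4
Byte[5]=BB: continuation. acc=(acc<<6)|0x3B=0x13B
Byte[6]=92: continuation. acc=(acc<<6)|0x12=0x4ED2
Completed: cp=U+4ED2 (starts at byte 4)
Byte[7]=7E: 1-byte ASCII. cp=U+007E
Byte[8]=C6: 2-byte lead, need 1 cont bytes. acc=0x6
Byte[9]=8D: continuation. acc=(acc<<6)|0x0D=0x18D
Completed: cp=U+018D (starts at byte 8)
Byte[10]=E8: 3-byte lead, need 2 cont bytes. acc=0x8
Byte[11]: stream ended, expected continuation. INVALID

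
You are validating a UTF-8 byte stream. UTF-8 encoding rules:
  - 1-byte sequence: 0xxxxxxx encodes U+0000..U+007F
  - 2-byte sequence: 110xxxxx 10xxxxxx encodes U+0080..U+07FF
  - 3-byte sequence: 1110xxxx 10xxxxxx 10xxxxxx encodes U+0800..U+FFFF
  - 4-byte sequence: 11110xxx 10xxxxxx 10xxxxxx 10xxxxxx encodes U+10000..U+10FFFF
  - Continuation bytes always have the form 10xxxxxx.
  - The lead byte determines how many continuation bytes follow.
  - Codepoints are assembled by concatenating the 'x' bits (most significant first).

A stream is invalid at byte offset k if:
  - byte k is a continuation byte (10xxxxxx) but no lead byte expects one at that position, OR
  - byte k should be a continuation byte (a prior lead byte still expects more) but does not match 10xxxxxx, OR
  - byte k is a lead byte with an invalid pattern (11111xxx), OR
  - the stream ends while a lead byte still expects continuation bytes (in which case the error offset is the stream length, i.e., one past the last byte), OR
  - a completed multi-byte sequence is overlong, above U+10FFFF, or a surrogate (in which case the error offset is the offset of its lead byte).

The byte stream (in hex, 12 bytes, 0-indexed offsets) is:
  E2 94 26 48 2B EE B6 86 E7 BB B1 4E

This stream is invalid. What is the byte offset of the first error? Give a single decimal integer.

Byte[0]=E2: 3-byte lead, need 2 cont bytes. acc=0x2
Byte[1]=94: continuation. acc=(acc<<6)|0x14=0x94
Byte[2]=26: expected 10xxxxxx continuation. INVALID

Answer: 2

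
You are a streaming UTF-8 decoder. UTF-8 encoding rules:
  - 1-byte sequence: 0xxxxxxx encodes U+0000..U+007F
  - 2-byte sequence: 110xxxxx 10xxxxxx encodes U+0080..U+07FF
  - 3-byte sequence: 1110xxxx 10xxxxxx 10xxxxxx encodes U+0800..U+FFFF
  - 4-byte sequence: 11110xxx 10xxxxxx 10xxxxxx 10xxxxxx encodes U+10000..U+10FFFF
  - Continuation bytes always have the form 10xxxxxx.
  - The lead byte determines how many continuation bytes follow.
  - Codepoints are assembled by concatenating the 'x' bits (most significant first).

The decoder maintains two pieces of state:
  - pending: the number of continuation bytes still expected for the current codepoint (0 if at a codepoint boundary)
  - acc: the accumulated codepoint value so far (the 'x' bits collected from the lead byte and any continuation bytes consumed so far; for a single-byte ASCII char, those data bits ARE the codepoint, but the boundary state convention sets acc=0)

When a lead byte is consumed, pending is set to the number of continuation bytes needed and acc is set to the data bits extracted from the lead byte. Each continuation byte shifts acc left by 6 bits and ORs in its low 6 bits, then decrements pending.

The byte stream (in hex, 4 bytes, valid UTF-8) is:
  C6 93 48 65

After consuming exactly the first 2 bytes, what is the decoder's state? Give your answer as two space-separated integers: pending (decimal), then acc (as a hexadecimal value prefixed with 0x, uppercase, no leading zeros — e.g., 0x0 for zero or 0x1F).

Byte[0]=C6: 2-byte lead. pending=1, acc=0x6
Byte[1]=93: continuation. acc=(acc<<6)|0x13=0x193, pending=0

Answer: 0 0x193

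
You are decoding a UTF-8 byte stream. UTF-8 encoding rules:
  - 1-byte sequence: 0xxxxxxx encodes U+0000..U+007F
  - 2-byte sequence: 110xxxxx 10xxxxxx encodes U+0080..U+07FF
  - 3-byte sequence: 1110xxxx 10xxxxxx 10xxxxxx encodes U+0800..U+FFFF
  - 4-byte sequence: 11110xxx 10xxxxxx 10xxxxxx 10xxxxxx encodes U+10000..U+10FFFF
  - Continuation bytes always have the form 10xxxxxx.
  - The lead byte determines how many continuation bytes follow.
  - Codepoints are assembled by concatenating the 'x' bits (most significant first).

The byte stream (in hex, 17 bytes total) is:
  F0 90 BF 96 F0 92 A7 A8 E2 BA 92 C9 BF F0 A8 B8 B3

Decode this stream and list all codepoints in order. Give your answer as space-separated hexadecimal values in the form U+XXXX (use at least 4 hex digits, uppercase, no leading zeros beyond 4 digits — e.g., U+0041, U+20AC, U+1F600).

Answer: U+10FD6 U+129E8 U+2E92 U+027F U+28E33

Derivation:
Byte[0]=F0: 4-byte lead, need 3 cont bytes. acc=0x0
Byte[1]=90: continuation. acc=(acc<<6)|0x10=0x10
Byte[2]=BF: continuation. acc=(acc<<6)|0x3F=0x43F
Byte[3]=96: continuation. acc=(acc<<6)|0x16=0x10FD6
Completed: cp=U+10FD6 (starts at byte 0)
Byte[4]=F0: 4-byte lead, need 3 cont bytes. acc=0x0
Byte[5]=92: continuation. acc=(acc<<6)|0x12=0x12
Byte[6]=A7: continuation. acc=(acc<<6)|0x27=0x4A7
Byte[7]=A8: continuation. acc=(acc<<6)|0x28=0x129E8
Completed: cp=U+129E8 (starts at byte 4)
Byte[8]=E2: 3-byte lead, need 2 cont bytes. acc=0x2
Byte[9]=BA: continuation. acc=(acc<<6)|0x3A=0xBA
Byte[10]=92: continuation. acc=(acc<<6)|0x12=0x2E92
Completed: cp=U+2E92 (starts at byte 8)
Byte[11]=C9: 2-byte lead, need 1 cont bytes. acc=0x9
Byte[12]=BF: continuation. acc=(acc<<6)|0x3F=0x27F
Completed: cp=U+027F (starts at byte 11)
Byte[13]=F0: 4-byte lead, need 3 cont bytes. acc=0x0
Byte[14]=A8: continuation. acc=(acc<<6)|0x28=0x28
Byte[15]=B8: continuation. acc=(acc<<6)|0x38=0xA38
Byte[16]=B3: continuation. acc=(acc<<6)|0x33=0x28E33
Completed: cp=U+28E33 (starts at byte 13)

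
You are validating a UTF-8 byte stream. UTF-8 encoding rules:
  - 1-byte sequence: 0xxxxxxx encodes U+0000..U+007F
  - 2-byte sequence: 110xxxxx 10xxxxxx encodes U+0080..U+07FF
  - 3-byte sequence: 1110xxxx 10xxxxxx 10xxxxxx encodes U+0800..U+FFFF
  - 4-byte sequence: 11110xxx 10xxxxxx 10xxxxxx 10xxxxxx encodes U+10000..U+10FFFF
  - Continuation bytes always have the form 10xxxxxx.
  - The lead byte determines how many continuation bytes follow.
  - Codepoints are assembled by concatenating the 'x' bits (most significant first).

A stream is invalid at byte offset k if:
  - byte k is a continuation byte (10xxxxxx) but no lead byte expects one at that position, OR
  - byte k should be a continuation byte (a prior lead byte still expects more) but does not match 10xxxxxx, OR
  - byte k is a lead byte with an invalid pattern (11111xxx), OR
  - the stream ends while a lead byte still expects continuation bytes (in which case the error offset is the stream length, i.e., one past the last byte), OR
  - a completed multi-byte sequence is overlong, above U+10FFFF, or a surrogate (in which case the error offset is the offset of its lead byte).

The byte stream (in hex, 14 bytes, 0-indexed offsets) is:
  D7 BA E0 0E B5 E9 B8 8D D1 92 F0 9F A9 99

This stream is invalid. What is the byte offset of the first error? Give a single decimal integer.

Byte[0]=D7: 2-byte lead, need 1 cont bytes. acc=0x17
Byte[1]=BA: continuation. acc=(acc<<6)|0x3A=0x5FA
Completed: cp=U+05FA (starts at byte 0)
Byte[2]=E0: 3-byte lead, need 2 cont bytes. acc=0x0
Byte[3]=0E: expected 10xxxxxx continuation. INVALID

Answer: 3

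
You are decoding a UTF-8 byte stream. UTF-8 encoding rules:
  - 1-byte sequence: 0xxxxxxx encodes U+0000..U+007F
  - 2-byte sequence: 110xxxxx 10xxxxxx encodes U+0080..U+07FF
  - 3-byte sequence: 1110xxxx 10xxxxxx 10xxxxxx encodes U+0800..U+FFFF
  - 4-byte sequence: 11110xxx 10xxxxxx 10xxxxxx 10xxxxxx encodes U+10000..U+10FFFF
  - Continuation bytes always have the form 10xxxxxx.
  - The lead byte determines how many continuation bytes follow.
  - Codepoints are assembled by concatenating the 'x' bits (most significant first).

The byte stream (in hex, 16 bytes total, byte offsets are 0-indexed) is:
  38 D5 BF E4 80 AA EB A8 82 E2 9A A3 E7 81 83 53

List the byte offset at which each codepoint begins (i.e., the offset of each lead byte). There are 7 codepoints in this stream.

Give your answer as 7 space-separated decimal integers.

Answer: 0 1 3 6 9 12 15

Derivation:
Byte[0]=38: 1-byte ASCII. cp=U+0038
Byte[1]=D5: 2-byte lead, need 1 cont bytes. acc=0x15
Byte[2]=BF: continuation. acc=(acc<<6)|0x3F=0x57F
Completed: cp=U+057F (starts at byte 1)
Byte[3]=E4: 3-byte lead, need 2 cont bytes. acc=0x4
Byte[4]=80: continuation. acc=(acc<<6)|0x00=0x100
Byte[5]=AA: continuation. acc=(acc<<6)|0x2A=0x402A
Completed: cp=U+402A (starts at byte 3)
Byte[6]=EB: 3-byte lead, need 2 cont bytes. acc=0xB
Byte[7]=A8: continuation. acc=(acc<<6)|0x28=0x2E8
Byte[8]=82: continuation. acc=(acc<<6)|0x02=0xBA02
Completed: cp=U+BA02 (starts at byte 6)
Byte[9]=E2: 3-byte lead, need 2 cont bytes. acc=0x2
Byte[10]=9A: continuation. acc=(acc<<6)|0x1A=0x9A
Byte[11]=A3: continuation. acc=(acc<<6)|0x23=0x26A3
Completed: cp=U+26A3 (starts at byte 9)
Byte[12]=E7: 3-byte lead, need 2 cont bytes. acc=0x7
Byte[13]=81: continuation. acc=(acc<<6)|0x01=0x1C1
Byte[14]=83: continuation. acc=(acc<<6)|0x03=0x7043
Completed: cp=U+7043 (starts at byte 12)
Byte[15]=53: 1-byte ASCII. cp=U+0053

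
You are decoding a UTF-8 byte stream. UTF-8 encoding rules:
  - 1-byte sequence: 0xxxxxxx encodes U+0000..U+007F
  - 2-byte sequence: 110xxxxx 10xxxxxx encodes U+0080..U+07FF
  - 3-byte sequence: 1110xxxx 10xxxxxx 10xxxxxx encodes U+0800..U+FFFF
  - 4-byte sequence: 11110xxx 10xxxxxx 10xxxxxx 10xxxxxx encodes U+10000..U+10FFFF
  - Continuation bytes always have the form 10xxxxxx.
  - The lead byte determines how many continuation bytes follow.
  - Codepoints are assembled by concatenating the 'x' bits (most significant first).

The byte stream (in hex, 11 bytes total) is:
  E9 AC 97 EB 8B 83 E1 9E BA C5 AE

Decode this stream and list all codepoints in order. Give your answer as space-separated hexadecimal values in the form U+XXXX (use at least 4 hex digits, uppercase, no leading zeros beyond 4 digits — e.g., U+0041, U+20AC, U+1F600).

Answer: U+9B17 U+B2C3 U+17BA U+016E

Derivation:
Byte[0]=E9: 3-byte lead, need 2 cont bytes. acc=0x9
Byte[1]=AC: continuation. acc=(acc<<6)|0x2C=0x26C
Byte[2]=97: continuation. acc=(acc<<6)|0x17=0x9B17
Completed: cp=U+9B17 (starts at byte 0)
Byte[3]=EB: 3-byte lead, need 2 cont bytes. acc=0xB
Byte[4]=8B: continuation. acc=(acc<<6)|0x0B=0x2CB
Byte[5]=83: continuation. acc=(acc<<6)|0x03=0xB2C3
Completed: cp=U+B2C3 (starts at byte 3)
Byte[6]=E1: 3-byte lead, need 2 cont bytes. acc=0x1
Byte[7]=9E: continuation. acc=(acc<<6)|0x1E=0x5E
Byte[8]=BA: continuation. acc=(acc<<6)|0x3A=0x17BA
Completed: cp=U+17BA (starts at byte 6)
Byte[9]=C5: 2-byte lead, need 1 cont bytes. acc=0x5
Byte[10]=AE: continuation. acc=(acc<<6)|0x2E=0x16E
Completed: cp=U+016E (starts at byte 9)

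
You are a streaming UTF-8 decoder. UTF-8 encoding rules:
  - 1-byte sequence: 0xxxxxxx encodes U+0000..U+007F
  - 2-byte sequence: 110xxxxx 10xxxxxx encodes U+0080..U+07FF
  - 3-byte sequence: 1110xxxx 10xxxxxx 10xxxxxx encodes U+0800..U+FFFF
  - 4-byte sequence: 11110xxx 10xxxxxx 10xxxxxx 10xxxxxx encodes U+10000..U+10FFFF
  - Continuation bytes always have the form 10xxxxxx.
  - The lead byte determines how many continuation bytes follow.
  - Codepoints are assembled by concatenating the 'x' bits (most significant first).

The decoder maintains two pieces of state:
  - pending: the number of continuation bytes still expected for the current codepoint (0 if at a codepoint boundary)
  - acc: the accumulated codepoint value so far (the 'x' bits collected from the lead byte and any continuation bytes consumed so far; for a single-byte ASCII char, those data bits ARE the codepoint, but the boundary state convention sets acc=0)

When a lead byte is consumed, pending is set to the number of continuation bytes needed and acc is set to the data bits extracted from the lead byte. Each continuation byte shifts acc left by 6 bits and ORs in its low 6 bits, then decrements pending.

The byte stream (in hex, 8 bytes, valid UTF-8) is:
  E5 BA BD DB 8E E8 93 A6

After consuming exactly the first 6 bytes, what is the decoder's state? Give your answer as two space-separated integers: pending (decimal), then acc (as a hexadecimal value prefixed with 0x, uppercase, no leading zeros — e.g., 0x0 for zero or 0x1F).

Byte[0]=E5: 3-byte lead. pending=2, acc=0x5
Byte[1]=BA: continuation. acc=(acc<<6)|0x3A=0x17A, pending=1
Byte[2]=BD: continuation. acc=(acc<<6)|0x3D=0x5EBD, pending=0
Byte[3]=DB: 2-byte lead. pending=1, acc=0x1B
Byte[4]=8E: continuation. acc=(acc<<6)|0x0E=0x6CE, pending=0
Byte[5]=E8: 3-byte lead. pending=2, acc=0x8

Answer: 2 0x8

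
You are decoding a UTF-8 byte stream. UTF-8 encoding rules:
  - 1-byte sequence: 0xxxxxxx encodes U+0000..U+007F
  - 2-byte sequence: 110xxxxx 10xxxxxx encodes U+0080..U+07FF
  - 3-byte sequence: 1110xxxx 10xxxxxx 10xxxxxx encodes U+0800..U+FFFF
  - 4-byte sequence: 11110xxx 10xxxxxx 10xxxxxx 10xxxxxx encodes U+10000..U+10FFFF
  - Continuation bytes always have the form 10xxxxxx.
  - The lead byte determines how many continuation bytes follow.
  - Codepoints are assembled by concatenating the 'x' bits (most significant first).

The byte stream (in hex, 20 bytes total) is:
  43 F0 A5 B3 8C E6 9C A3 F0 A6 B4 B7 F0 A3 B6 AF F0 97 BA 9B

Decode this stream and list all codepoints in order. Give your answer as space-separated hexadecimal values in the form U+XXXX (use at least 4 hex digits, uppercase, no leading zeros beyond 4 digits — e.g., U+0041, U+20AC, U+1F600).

Answer: U+0043 U+25CCC U+6723 U+26D37 U+23DAF U+17E9B

Derivation:
Byte[0]=43: 1-byte ASCII. cp=U+0043
Byte[1]=F0: 4-byte lead, need 3 cont bytes. acc=0x0
Byte[2]=A5: continuation. acc=(acc<<6)|0x25=0x25
Byte[3]=B3: continuation. acc=(acc<<6)|0x33=0x973
Byte[4]=8C: continuation. acc=(acc<<6)|0x0C=0x25CCC
Completed: cp=U+25CCC (starts at byte 1)
Byte[5]=E6: 3-byte lead, need 2 cont bytes. acc=0x6
Byte[6]=9C: continuation. acc=(acc<<6)|0x1C=0x19C
Byte[7]=A3: continuation. acc=(acc<<6)|0x23=0x6723
Completed: cp=U+6723 (starts at byte 5)
Byte[8]=F0: 4-byte lead, need 3 cont bytes. acc=0x0
Byte[9]=A6: continuation. acc=(acc<<6)|0x26=0x26
Byte[10]=B4: continuation. acc=(acc<<6)|0x34=0x9B4
Byte[11]=B7: continuation. acc=(acc<<6)|0x37=0x26D37
Completed: cp=U+26D37 (starts at byte 8)
Byte[12]=F0: 4-byte lead, need 3 cont bytes. acc=0x0
Byte[13]=A3: continuation. acc=(acc<<6)|0x23=0x23
Byte[14]=B6: continuation. acc=(acc<<6)|0x36=0x8F6
Byte[15]=AF: continuation. acc=(acc<<6)|0x2F=0x23DAF
Completed: cp=U+23DAF (starts at byte 12)
Byte[16]=F0: 4-byte lead, need 3 cont bytes. acc=0x0
Byte[17]=97: continuation. acc=(acc<<6)|0x17=0x17
Byte[18]=BA: continuation. acc=(acc<<6)|0x3A=0x5FA
Byte[19]=9B: continuation. acc=(acc<<6)|0x1B=0x17E9B
Completed: cp=U+17E9B (starts at byte 16)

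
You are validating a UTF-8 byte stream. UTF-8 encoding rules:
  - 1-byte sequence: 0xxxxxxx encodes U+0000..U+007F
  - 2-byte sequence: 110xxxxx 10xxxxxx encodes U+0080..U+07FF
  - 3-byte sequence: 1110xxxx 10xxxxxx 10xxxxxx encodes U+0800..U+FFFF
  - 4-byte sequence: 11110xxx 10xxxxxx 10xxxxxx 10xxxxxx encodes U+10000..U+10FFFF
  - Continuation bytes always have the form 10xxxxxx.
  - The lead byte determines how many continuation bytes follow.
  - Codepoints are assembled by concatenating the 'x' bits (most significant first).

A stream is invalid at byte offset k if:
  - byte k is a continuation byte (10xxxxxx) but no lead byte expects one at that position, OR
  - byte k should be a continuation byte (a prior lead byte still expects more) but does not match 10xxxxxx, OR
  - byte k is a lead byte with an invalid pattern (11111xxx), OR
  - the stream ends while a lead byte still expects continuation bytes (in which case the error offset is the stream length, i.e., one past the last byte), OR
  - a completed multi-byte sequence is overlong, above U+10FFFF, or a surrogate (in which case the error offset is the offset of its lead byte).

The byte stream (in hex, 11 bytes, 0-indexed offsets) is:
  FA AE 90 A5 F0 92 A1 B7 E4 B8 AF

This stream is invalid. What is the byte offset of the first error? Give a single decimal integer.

Answer: 0

Derivation:
Byte[0]=FA: INVALID lead byte (not 0xxx/110x/1110/11110)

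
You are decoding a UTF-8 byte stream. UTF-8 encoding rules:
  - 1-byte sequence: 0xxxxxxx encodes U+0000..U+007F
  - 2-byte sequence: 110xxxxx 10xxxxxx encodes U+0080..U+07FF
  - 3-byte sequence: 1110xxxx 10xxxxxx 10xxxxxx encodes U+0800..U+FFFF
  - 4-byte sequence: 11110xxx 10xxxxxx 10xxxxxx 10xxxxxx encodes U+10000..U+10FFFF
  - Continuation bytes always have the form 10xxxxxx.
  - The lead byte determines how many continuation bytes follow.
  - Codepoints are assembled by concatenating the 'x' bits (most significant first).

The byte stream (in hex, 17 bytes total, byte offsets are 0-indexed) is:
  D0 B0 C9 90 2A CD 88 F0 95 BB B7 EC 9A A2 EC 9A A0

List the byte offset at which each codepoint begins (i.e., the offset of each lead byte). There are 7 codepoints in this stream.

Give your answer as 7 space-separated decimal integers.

Answer: 0 2 4 5 7 11 14

Derivation:
Byte[0]=D0: 2-byte lead, need 1 cont bytes. acc=0x10
Byte[1]=B0: continuation. acc=(acc<<6)|0x30=0x430
Completed: cp=U+0430 (starts at byte 0)
Byte[2]=C9: 2-byte lead, need 1 cont bytes. acc=0x9
Byte[3]=90: continuation. acc=(acc<<6)|0x10=0x250
Completed: cp=U+0250 (starts at byte 2)
Byte[4]=2A: 1-byte ASCII. cp=U+002A
Byte[5]=CD: 2-byte lead, need 1 cont bytes. acc=0xD
Byte[6]=88: continuation. acc=(acc<<6)|0x08=0x348
Completed: cp=U+0348 (starts at byte 5)
Byte[7]=F0: 4-byte lead, need 3 cont bytes. acc=0x0
Byte[8]=95: continuation. acc=(acc<<6)|0x15=0x15
Byte[9]=BB: continuation. acc=(acc<<6)|0x3B=0x57B
Byte[10]=B7: continuation. acc=(acc<<6)|0x37=0x15EF7
Completed: cp=U+15EF7 (starts at byte 7)
Byte[11]=EC: 3-byte lead, need 2 cont bytes. acc=0xC
Byte[12]=9A: continuation. acc=(acc<<6)|0x1A=0x31A
Byte[13]=A2: continuation. acc=(acc<<6)|0x22=0xC6A2
Completed: cp=U+C6A2 (starts at byte 11)
Byte[14]=EC: 3-byte lead, need 2 cont bytes. acc=0xC
Byte[15]=9A: continuation. acc=(acc<<6)|0x1A=0x31A
Byte[16]=A0: continuation. acc=(acc<<6)|0x20=0xC6A0
Completed: cp=U+C6A0 (starts at byte 14)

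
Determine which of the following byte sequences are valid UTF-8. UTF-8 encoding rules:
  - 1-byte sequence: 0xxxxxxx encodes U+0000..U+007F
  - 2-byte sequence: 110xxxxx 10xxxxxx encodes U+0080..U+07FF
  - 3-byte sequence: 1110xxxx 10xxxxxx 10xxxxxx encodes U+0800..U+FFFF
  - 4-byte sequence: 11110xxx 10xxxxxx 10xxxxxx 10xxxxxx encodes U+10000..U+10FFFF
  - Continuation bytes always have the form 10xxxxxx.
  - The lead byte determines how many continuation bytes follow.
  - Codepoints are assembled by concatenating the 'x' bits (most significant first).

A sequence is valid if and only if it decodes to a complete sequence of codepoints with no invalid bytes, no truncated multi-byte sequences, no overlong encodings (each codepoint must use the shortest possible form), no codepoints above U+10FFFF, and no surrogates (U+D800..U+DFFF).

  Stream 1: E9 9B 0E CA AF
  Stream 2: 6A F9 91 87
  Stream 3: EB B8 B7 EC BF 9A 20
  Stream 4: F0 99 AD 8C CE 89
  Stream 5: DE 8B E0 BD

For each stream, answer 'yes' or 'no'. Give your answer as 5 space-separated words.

Stream 1: error at byte offset 2. INVALID
Stream 2: error at byte offset 1. INVALID
Stream 3: decodes cleanly. VALID
Stream 4: decodes cleanly. VALID
Stream 5: error at byte offset 4. INVALID

Answer: no no yes yes no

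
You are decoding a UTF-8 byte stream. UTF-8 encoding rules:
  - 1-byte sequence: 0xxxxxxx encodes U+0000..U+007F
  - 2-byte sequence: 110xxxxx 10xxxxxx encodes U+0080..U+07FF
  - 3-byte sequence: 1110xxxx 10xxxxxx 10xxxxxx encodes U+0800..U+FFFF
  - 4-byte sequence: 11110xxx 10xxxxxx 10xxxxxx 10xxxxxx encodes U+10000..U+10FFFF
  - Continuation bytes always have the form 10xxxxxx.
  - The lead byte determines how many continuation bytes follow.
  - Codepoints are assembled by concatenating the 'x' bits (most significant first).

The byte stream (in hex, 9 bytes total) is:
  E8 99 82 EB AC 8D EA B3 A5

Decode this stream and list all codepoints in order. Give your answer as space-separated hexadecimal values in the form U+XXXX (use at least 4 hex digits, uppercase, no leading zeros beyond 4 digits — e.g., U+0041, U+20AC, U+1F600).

Answer: U+8642 U+BB0D U+ACE5

Derivation:
Byte[0]=E8: 3-byte lead, need 2 cont bytes. acc=0x8
Byte[1]=99: continuation. acc=(acc<<6)|0x19=0x219
Byte[2]=82: continuation. acc=(acc<<6)|0x02=0x8642
Completed: cp=U+8642 (starts at byte 0)
Byte[3]=EB: 3-byte lead, need 2 cont bytes. acc=0xB
Byte[4]=AC: continuation. acc=(acc<<6)|0x2C=0x2EC
Byte[5]=8D: continuation. acc=(acc<<6)|0x0D=0xBB0D
Completed: cp=U+BB0D (starts at byte 3)
Byte[6]=EA: 3-byte lead, need 2 cont bytes. acc=0xA
Byte[7]=B3: continuation. acc=(acc<<6)|0x33=0x2B3
Byte[8]=A5: continuation. acc=(acc<<6)|0x25=0xACE5
Completed: cp=U+ACE5 (starts at byte 6)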